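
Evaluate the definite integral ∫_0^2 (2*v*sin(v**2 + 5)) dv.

cos(5) - cos(9)

Let u = v**2 + 5, so du = 2*v dv. When v = 0, u = 5; when v = 2, u = 9.
The integral becomes ∫ sin(u) du from 5 to 9, with antiderivative -cos(u).
Back in v: F(v) = -cos(v**2 + 5).
Then F(2) - F(0) = (-cos(9)) - (-cos(5)) = cos(5) - cos(9).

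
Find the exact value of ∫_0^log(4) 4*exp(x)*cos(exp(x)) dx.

-4*sin(1) + 4*sin(4)

Let u = exp(x), so du = exp(x) dx. When x = 0, u = 1; when x = log(4), u = 4.
The integral becomes 4·∫ cos(u) du from 1 to 4, with antiderivative 4*sin(u).
Back in x: F(x) = 4*sin(exp(x)).
Then F(log(4)) - F(0) = (4*sin(4)) - (4*sin(1)) = -4*sin(1) + 4*sin(4).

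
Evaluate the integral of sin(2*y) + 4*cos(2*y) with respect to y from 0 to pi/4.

An antiderivative is F(y) = 2*sin(2*y) - cos(2*y)/2.
Then F(pi/4) - F(0) = (2) - (-1/2) = 5/2.

5/2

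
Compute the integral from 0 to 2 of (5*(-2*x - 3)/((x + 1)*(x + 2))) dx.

Factor the denominator: x**2 + 3*x + 2 = (x + 2)(x + 1).
Partial fractions: 5*(-2*x - 3)/((x + 1)*(x + 2)) = -5/(x + 2) - 5/(x + 1).
An antiderivative is F(x) = -5*log(x + 1) - 5*log(x + 2).
Then F(2) - F(0) = (-10*log(2) - 5*log(3)) - (-log(32)) = -5*log(3) - 5*log(2).

-5*log(3) - 5*log(2)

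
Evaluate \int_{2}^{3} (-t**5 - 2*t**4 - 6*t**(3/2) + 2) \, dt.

By the power rule, an antiderivative is F(t) = -t**6/6 - 12*t**(5/2)/5 - 2*t**5/5 + 2*t.
Then F(3) - F(2) = (-2127/10 - 108*sqrt(3)/5) - (-292/15 - 48*sqrt(2)/5) = -5797/30 - 108*sqrt(3)/5 + 48*sqrt(2)/5.

-5797/30 - 108*sqrt(3)/5 + 48*sqrt(2)/5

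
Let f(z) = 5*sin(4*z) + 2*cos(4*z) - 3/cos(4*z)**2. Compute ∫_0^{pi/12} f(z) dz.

5/8 - sqrt(3)/2

An antiderivative is F(z) = sin(4*z)/2 - 5*cos(4*z)/4 - 3*tan(4*z)/4.
Then F(pi/12) - F(0) = (-sqrt(3)/2 - 5/8) - (-5/4) = 5/8 - sqrt(3)/2.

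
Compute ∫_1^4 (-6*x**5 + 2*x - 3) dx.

-4089

By the power rule, an antiderivative is F(x) = -x**6 + x**2 - 3*x.
Then F(4) - F(1) = (-4092) - (-3) = -4089.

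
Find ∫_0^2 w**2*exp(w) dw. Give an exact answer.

-2 + 2*exp(2)

Integrate by parts twice (u = w^2, dv = exp(w) dw).
An antiderivative is F(w) = (w**2 - 2*w + 2)*exp(w).
Then F(2) - F(0) = (2*exp(2)) - (2) = -2 + 2*exp(2).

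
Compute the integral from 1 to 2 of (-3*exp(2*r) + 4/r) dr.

-3*exp(4)/2 + log(16) + 3*exp(2)/2

An antiderivative is F(r) = -3*exp(2*r)/2 + 4*log(r).
Then F(2) - F(1) = (-3*exp(4)/2 + log(16)) - (-3*exp(2)/2) = -3*exp(4)/2 + log(16) + 3*exp(2)/2.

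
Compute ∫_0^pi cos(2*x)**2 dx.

pi/2

Use the identity cos^2(2*x) = (1 + cos(4*x))/2.
An antiderivative is F(x) = x/2 + sin(4*x)/8.
Then F(pi) - F(0) = (pi/2) - (0) = pi/2.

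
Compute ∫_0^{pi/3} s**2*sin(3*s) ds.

-4/27 + pi**2/27

Integrate by parts twice (u = s^2, dv = sin(3*s) ds).
An antiderivative is F(s) = -s**2*cos(3*s)/3 + 2*s*sin(3*s)/9 + 2*cos(3*s)/27.
Then F(pi/3) - F(0) = (-2/27 + pi**2/27) - (2/27) = -4/27 + pi**2/27.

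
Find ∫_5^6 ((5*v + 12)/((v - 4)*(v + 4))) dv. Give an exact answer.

-2*log(3) + log(5) + 5*log(2)

Factor the denominator: v**2 - 16 = (v + 4)(v - 4).
Partial fractions: (5*v + 12)/((v - 4)*(v + 4)) = 1/(v + 4) + 4/(v - 4).
An antiderivative is F(v) = 4*log(v - 4) + log(v + 4).
Then F(6) - F(5) = (log(5) + 5*log(2)) - (log(9)) = -2*log(3) + log(5) + 5*log(2).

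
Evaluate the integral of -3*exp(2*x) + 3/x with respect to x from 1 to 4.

-3*exp(8)/2 + log(64) + 3*exp(2)/2

An antiderivative is F(x) = -3*exp(2*x)/2 + 3*log(x).
Then F(4) - F(1) = (-3*exp(8)/2 + log(64)) - (-3*exp(2)/2) = -3*exp(8)/2 + log(64) + 3*exp(2)/2.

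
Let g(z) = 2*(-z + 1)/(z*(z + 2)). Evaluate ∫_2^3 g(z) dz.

-3*log(5) + log(3) + 5*log(2)

Factor the denominator: z**2 + 2*z = (z + 2)z.
Partial fractions: 2*(-z + 1)/(z*(z + 2)) = -3/(z + 2) + 1/z.
An antiderivative is F(z) = log(z) - 3*log(z + 2).
Then F(3) - F(2) = (-3*log(5) + log(3)) - (-log(32)) = -3*log(5) + log(3) + 5*log(2).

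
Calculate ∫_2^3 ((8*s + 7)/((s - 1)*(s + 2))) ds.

-log(2) + 3*log(5)

Factor the denominator: s**2 + s - 2 = (s + 2)(s - 1).
Partial fractions: (8*s + 7)/((s - 1)*(s + 2)) = 3/(s + 2) + 5/(s - 1).
An antiderivative is F(s) = 5*log(s - 1) + 3*log(s + 2).
Then F(3) - F(2) = (5*log(2) + 3*log(5)) - (log(64)) = -log(2) + 3*log(5).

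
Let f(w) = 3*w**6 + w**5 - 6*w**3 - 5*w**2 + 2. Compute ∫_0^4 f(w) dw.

50552/7

By the power rule, an antiderivative is F(w) = 3*w**7/7 + w**6/6 - 3*w**4/2 - 5*w**3/3 + 2*w.
Then F(4) - F(0) = (50552/7) - (0) = 50552/7.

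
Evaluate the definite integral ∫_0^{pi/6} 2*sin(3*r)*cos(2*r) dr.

Use the identity sin(3*r)cos(2*r) = [sin(5*r) + sin(r)]/2.
An antiderivative is F(r) = -cos(r) - cos(5*r)/5.
Then F(pi/6) - F(0) = (-2*sqrt(3)/5) - (-6/5) = 6/5 - 2*sqrt(3)/5.

6/5 - 2*sqrt(3)/5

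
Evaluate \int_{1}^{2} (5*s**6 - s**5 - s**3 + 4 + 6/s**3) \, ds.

579/7

By the power rule, an antiderivative is F(s) = 5*s**7/7 - s**6/6 - s**4/4 + 4*s - 3/s**2.
Then F(2) - F(1) = (7057/84) - (109/84) = 579/7.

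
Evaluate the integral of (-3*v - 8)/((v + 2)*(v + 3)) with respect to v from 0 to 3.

Factor the denominator: v**2 + 5*v + 6 = (v + 3)(v + 2).
Partial fractions: (-3*v - 8)/((v + 2)*(v + 3)) = -1/(v + 3) - 2/(v + 2).
An antiderivative is F(v) = -2*log(v + 2) - log(v + 3).
Then F(3) - F(0) = (-2*log(5) - log(3) - log(2)) - (-log(12)) = log(2/25).

log(2/25)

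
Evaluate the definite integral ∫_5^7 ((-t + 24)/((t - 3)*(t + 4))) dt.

Factor the denominator: t**2 + t - 12 = (t + 4)(t - 3).
Partial fractions: (-t + 24)/((t - 3)*(t + 4)) = -4/(t + 4) + 3/(t - 3).
An antiderivative is F(t) = 3*log(t - 3) - 4*log(t + 4).
Then F(7) - F(5) = (-4*log(11) + 6*log(2)) - (-8*log(3) + 3*log(2)) = -4*log(11) + 3*log(2) + 8*log(3).

-4*log(11) + 3*log(2) + 8*log(3)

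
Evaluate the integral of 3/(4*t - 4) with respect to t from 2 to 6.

An antiderivative is F(t) = 3*log(4*t - 4)/4.
Then F(6) - F(2) = (3*log(20)/4) - (3*log(2)/2) = 3*log(5)/4.

3*log(5)/4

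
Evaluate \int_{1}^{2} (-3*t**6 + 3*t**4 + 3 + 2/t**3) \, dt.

-4491/140

By the power rule, an antiderivative is F(t) = -3*t**7/7 + 3*t**5/5 + 3*t - 1/t**2.
Then F(2) - F(1) = (-4187/140) - (76/35) = -4491/140.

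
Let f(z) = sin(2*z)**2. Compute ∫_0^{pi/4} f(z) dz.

pi/8

Use the identity sin^2(2*z) = (1 - cos(4*z))/2.
An antiderivative is F(z) = z/2 - sin(4*z)/8.
Then F(pi/4) - F(0) = (pi/8) - (0) = pi/8.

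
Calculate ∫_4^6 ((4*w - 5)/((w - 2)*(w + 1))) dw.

Factor the denominator: w**2 - w - 2 = (w + 1)(w - 2).
Partial fractions: (4*w - 5)/((w - 2)*(w + 1)) = 3/(w + 1) + 1/(w - 2).
An antiderivative is F(w) = log(w - 2) + 3*log(w + 1).
Then F(6) - F(4) = (2*log(2) + 3*log(7)) - (log(2) + 3*log(5)) = -3*log(5) + log(2) + 3*log(7).

-3*log(5) + log(2) + 3*log(7)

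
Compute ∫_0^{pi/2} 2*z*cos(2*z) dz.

-1

Integrate by parts once (u = z, dv = 2*cos(2*z) dz).
An antiderivative is F(z) = z*sin(2*z) + cos(2*z)/2.
Then F(pi/2) - F(0) = (-1/2) - (1/2) = -1.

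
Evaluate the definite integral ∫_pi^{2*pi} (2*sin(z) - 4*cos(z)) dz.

An antiderivative is F(z) = -4*sin(z) - 2*cos(z).
Then F(2*pi) - F(pi) = (-2) - (2) = -4.

-4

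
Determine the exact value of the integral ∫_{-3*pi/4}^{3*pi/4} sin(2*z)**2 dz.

Use the identity sin^2(2*z) = (1 - cos(4*z))/2.
An antiderivative is F(z) = z/2 - sin(4*z)/8.
Then F(3*pi/4) - F(-3*pi/4) = (3*pi/8) - (-3*pi/8) = 3*pi/4.

3*pi/4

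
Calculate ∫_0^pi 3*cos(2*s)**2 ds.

3*pi/2

Use the identity cos^2(2*s) = (1 + cos(4*s))/2.
An antiderivative is F(s) = 3*s/2 + 3*sin(4*s)/8.
Then F(pi) - F(0) = (3*pi/2) - (0) = 3*pi/2.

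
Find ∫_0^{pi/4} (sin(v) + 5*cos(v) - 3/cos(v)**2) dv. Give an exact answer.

An antiderivative is F(v) = 5*sin(v) - cos(v) - 3*tan(v).
Then F(pi/4) - F(0) = (-3 + 2*sqrt(2)) - (-1) = -2 + 2*sqrt(2).

-2 + 2*sqrt(2)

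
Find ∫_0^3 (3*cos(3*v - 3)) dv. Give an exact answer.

sin(6) + sin(3)

Let u = 3*v - 3, so du = 3 dv. When v = 0, u = -3; when v = 3, u = 6.
The integral becomes ∫ cos(u) du from -3 to 6, with antiderivative sin(u).
Back in v: F(v) = sin(3*v - 3).
Then F(3) - F(0) = (sin(6)) - (-sin(3)) = sin(6) + sin(3).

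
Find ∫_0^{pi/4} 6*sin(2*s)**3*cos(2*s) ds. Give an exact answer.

3/4

Let u = sin(2*s), so du = 2*cos(2*s) ds. When s = 0, u = 0; when s = pi/4, u = 1.
The integral becomes 3·∫ u**3 du from 0 to 1, with antiderivative 3*u**4/4.
Back in s: F(s) = 3*sin(2*s)**4/4.
Then F(pi/4) - F(0) = (3/4) - (0) = 3/4.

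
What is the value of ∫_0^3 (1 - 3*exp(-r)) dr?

An antiderivative is F(r) = r + 3*exp(-r).
Then F(3) - F(0) = (3*exp(-3) + 3) - (3) = 3*exp(-3).

3*exp(-3)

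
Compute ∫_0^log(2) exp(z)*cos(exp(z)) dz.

Let u = exp(z), so du = exp(z) dz. When z = 0, u = 1; when z = log(2), u = 2.
The integral becomes ∫ cos(u) du from 1 to 2, with antiderivative sin(u).
Back in z: F(z) = sin(exp(z)).
Then F(log(2)) - F(0) = (sin(2)) - (sin(1)) = -sin(1) + sin(2).

-sin(1) + sin(2)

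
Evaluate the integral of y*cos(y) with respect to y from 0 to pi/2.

-1 + pi/2

Integrate by parts once (u = y, dv = cos(y) dy).
An antiderivative is F(y) = y*sin(y) + cos(y).
Then F(pi/2) - F(0) = (pi/2) - (1) = -1 + pi/2.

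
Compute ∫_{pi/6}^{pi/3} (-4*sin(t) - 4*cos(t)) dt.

4 - 4*sqrt(3)

An antiderivative is F(t) = -4*sin(t) + 4*cos(t).
Then F(pi/3) - F(pi/6) = (2 - 2*sqrt(3)) - (-2 + 2*sqrt(3)) = 4 - 4*sqrt(3).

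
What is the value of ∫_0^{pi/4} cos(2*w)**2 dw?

Use the identity cos^2(2*w) = (1 + cos(4*w))/2.
An antiderivative is F(w) = w/2 + sin(4*w)/8.
Then F(pi/4) - F(0) = (pi/8) - (0) = pi/8.

pi/8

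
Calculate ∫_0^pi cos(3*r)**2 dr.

pi/2

Use the identity cos^2(3*r) = (1 + cos(6*r))/2.
An antiderivative is F(r) = r/2 + sin(6*r)/12.
Then F(pi) - F(0) = (pi/2) - (0) = pi/2.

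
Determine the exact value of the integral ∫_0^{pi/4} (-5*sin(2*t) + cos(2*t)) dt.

-2

An antiderivative is F(t) = sin(2*t)/2 + 5*cos(2*t)/2.
Then F(pi/4) - F(0) = (1/2) - (5/2) = -2.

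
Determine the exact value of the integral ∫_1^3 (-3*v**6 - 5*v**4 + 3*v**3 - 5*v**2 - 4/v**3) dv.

By the power rule, an antiderivative is F(v) = -3*v**7/7 - v**5 + 3*v**4/4 - 5*v**3/3 + 2/v**2.
Then F(3) - F(1) = (-293407/252) - (-29/84) = -73330/63.

-73330/63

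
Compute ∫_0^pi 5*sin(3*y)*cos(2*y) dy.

Use the identity sin(3*y)cos(2*y) = [sin(5*y) + sin(y)]/2.
An antiderivative is F(y) = -5*cos(y)/2 - cos(5*y)/2.
Then F(pi) - F(0) = (3) - (-3) = 6.

6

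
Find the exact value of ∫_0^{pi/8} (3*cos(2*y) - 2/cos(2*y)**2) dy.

An antiderivative is F(y) = 3*sin(2*y)/2 - tan(2*y).
Then F(pi/8) - F(0) = (-1 + 3*sqrt(2)/4) - (0) = -1 + 3*sqrt(2)/4.

-1 + 3*sqrt(2)/4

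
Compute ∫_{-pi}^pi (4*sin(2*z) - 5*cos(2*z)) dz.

0

An antiderivative is F(z) = -5*sin(2*z)/2 - 2*cos(2*z).
Then F(pi) - F(-pi) = (-2) - (-2) = 0.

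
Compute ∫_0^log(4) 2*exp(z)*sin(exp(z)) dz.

Let u = exp(z), so du = exp(z) dz. When z = 0, u = 1; when z = log(4), u = 4.
The integral becomes 2·∫ sin(u) du from 1 to 4, with antiderivative -2*cos(u).
Back in z: F(z) = -2*cos(exp(z)).
Then F(log(4)) - F(0) = (-2*cos(4)) - (-2*cos(1)) = 2*cos(1) - 2*cos(4).

2*cos(1) - 2*cos(4)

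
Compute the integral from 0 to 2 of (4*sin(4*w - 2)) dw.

Let u = 4*w - 2, so du = 4 dw. When w = 0, u = -2; when w = 2, u = 6.
The integral becomes ∫ sin(u) du from -2 to 6, with antiderivative -cos(u).
Back in w: F(w) = -cos(4*w - 2).
Then F(2) - F(0) = (-cos(6)) - (-cos(2)) = -cos(6) + cos(2).

-cos(6) + cos(2)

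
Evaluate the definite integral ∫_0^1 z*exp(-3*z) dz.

(-4 + exp(3))*exp(-3)/9

Integrate by parts once (u = z, dv = exp(-3*z) dz).
An antiderivative is F(z) = (-3*z - 1)*exp(-3*z)/9.
Then F(1) - F(0) = (-4*exp(-3)/9) - (-1/9) = (-4 + exp(3))*exp(-3)/9.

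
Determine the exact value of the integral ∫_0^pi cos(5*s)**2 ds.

Use the identity cos^2(5*s) = (1 + cos(10*s))/2.
An antiderivative is F(s) = s/2 + sin(10*s)/20.
Then F(pi) - F(0) = (pi/2) - (0) = pi/2.

pi/2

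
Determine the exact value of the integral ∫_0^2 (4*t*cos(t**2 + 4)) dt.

Let u = t**2 + 4, so du = 2*t dt. When t = 0, u = 4; when t = 2, u = 8.
The integral becomes 2·∫ cos(u) du from 4 to 8, with antiderivative 2*sin(u).
Back in t: F(t) = 2*sin(t**2 + 4).
Then F(2) - F(0) = (2*sin(8)) - (2*sin(4)) = -2*sin(4) + 2*sin(8).

-2*sin(4) + 2*sin(8)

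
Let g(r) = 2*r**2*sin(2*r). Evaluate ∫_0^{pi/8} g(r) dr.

Integrate by parts twice (u = r^2, dv = 2*sin(2*r) dr).
An antiderivative is F(r) = -r**2*cos(2*r) + r*sin(2*r) + cos(2*r)/2.
Then F(pi/8) - F(0) = (sqrt(2)*(-pi**2 + 8*pi + 32)/128) - (1/2) = -1/2 - sqrt(2)*pi**2/128 + sqrt(2)*pi/16 + sqrt(2)/4.

-1/2 - sqrt(2)*pi**2/128 + sqrt(2)*pi/16 + sqrt(2)/4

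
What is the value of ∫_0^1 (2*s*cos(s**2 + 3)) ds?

Let u = s**2 + 3, so du = 2*s ds. When s = 0, u = 3; when s = 1, u = 4.
The integral becomes ∫ cos(u) du from 3 to 4, with antiderivative sin(u).
Back in s: F(s) = sin(s**2 + 3).
Then F(1) - F(0) = (sin(4)) - (sin(3)) = sin(4) - sin(3).

sin(4) - sin(3)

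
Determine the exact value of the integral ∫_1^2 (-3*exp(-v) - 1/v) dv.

An antiderivative is F(v) = -log(v) + 3*exp(-v).
Then F(2) - F(1) = (-log(2) + 3*exp(-2)) - (3*exp(-1)) = -3*exp(-1) - log(2) + 3*exp(-2).

-3*exp(-1) - log(2) + 3*exp(-2)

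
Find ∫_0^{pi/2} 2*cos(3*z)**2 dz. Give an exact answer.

pi/2

Use the identity cos^2(3*z) = (1 + cos(6*z))/2.
An antiderivative is F(z) = z + sin(6*z)/6.
Then F(pi/2) - F(0) = (pi/2) - (0) = pi/2.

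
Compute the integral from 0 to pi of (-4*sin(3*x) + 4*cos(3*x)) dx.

An antiderivative is F(x) = 4*sin(3*x)/3 + 4*cos(3*x)/3.
Then F(pi) - F(0) = (-4/3) - (4/3) = -8/3.

-8/3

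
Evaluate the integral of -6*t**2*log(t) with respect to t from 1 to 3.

Integrate by parts once (u = ln t, dv = -6*t**2 dt).
An antiderivative is F(t) = -2*t**3*(3*log(t) - 1)/3.
Then F(3) - F(1) = (18 - 54*log(3)) - (2/3) = 52/3 - 54*log(3).

52/3 - 54*log(3)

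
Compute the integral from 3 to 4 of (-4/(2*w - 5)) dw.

An antiderivative is F(w) = -2*log(2*w - 5).
Then F(4) - F(3) = (-log(9)) - (0) = -log(9).

-log(9)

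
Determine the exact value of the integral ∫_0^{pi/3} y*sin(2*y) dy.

Integrate by parts once (u = y, dv = sin(2*y) dy).
An antiderivative is F(y) = -y*cos(2*y)/2 + sin(2*y)/4.
Then F(pi/3) - F(0) = (sqrt(3)/8 + pi/12) - (0) = sqrt(3)/8 + pi/12.

sqrt(3)/8 + pi/12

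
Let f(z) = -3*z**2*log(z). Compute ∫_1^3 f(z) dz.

26/3 - 27*log(3)

Integrate by parts once (u = ln z, dv = -3*z**2 dz).
An antiderivative is F(z) = -z**3*(3*log(z) - 1)/3.
Then F(3) - F(1) = (9 - 27*log(3)) - (1/3) = 26/3 - 27*log(3).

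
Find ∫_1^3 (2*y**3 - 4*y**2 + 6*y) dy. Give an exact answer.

88/3

By the power rule, an antiderivative is F(y) = y**4/2 - 4*y**3/3 + 3*y**2.
Then F(3) - F(1) = (63/2) - (13/6) = 88/3.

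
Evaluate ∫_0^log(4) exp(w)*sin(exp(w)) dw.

Let u = exp(w), so du = exp(w) dw. When w = 0, u = 1; when w = log(4), u = 4.
The integral becomes ∫ sin(u) du from 1 to 4, with antiderivative -cos(u).
Back in w: F(w) = -cos(exp(w)).
Then F(log(4)) - F(0) = (-cos(4)) - (-cos(1)) = cos(1) - cos(4).

cos(1) - cos(4)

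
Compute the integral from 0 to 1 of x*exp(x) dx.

1

Integrate by parts once (u = x, dv = exp(x) dx).
An antiderivative is F(x) = (x - 1)*exp(x).
Then F(1) - F(0) = (0) - (-1) = 1.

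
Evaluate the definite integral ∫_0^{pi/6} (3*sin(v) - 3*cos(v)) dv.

3/2 - 3*sqrt(3)/2

An antiderivative is F(v) = -3*sin(v) - 3*cos(v).
Then F(pi/6) - F(0) = (-3*sqrt(3)/2 - 3/2) - (-3) = 3/2 - 3*sqrt(3)/2.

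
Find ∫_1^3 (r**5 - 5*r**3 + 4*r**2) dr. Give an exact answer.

56

By the power rule, an antiderivative is F(r) = r**6/6 - 5*r**4/4 + 4*r**3/3.
Then F(3) - F(1) = (225/4) - (1/4) = 56.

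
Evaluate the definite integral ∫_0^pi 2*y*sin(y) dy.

2*pi

Integrate by parts once (u = y, dv = 2*sin(y) dy).
An antiderivative is F(y) = -2*y*cos(y) + 2*sin(y).
Then F(pi) - F(0) = (2*pi) - (0) = 2*pi.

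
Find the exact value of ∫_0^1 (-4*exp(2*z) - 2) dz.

-2*exp(2)

An antiderivative is F(z) = -2*exp(2*z) - 2*z.
Then F(1) - F(0) = (-2*exp(2) - 2) - (-2) = -2*exp(2).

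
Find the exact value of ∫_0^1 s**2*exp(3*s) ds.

-2/27 + 5*exp(3)/27

Integrate by parts twice (u = s^2, dv = exp(3*s) ds).
An antiderivative is F(s) = (9*s**2 - 6*s + 2)*exp(3*s)/27.
Then F(1) - F(0) = (5*exp(3)/27) - (2/27) = -2/27 + 5*exp(3)/27.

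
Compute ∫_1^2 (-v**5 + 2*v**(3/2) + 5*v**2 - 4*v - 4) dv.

By the power rule, an antiderivative is F(v) = -v**6/6 + 4*v**(5/2)/5 + 5*v**3/3 - 2*v**2 - 4*v.
Then F(2) - F(1) = (-40/3 + 16*sqrt(2)/5) - (-37/10) = -289/30 + 16*sqrt(2)/5.

-289/30 + 16*sqrt(2)/5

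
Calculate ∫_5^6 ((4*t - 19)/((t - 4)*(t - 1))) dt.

-11*log(2) + 5*log(5)

Factor the denominator: t**2 - 5*t + 4 = (t - 1)(t - 4).
Partial fractions: (4*t - 19)/((t - 4)*(t - 1)) = 5/(t - 1) - 1/(t - 4).
An antiderivative is F(t) = -log(t - 4) + 5*log(t - 1).
Then F(6) - F(5) = (-log(2) + 5*log(5)) - (10*log(2)) = -11*log(2) + 5*log(5).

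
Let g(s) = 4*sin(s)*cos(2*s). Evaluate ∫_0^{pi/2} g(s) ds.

-4/3

Use the identity sin(s)cos(2*s) = [sin(3*s) + sin(-s)]/2.
An antiderivative is F(s) = 2*cos(s) - 2*cos(3*s)/3.
Then F(pi/2) - F(0) = (0) - (4/3) = -4/3.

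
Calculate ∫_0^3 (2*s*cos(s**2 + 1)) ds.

Let u = s**2 + 1, so du = 2*s ds. When s = 0, u = 1; when s = 3, u = 10.
The integral becomes ∫ cos(u) du from 1 to 10, with antiderivative sin(u).
Back in s: F(s) = sin(s**2 + 1).
Then F(3) - F(0) = (sin(10)) - (sin(1)) = -sin(1) + sin(10).

-sin(1) + sin(10)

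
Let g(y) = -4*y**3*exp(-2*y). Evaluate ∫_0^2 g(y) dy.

-3/2 + 71*exp(-4)/2

Integrate by parts 3 times (u = y^3, dv = -4*exp(-2*y) dy).
An antiderivative is F(y) = (4*y**3 + 6*y**2 + 6*y + 3)*exp(-2*y)/2.
Then F(2) - F(0) = (71*exp(-4)/2) - (3/2) = -3/2 + 71*exp(-4)/2.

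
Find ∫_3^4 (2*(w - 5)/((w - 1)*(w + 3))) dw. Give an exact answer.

-6*log(3) - 2*log(2) + 4*log(7)

Factor the denominator: w**2 + 2*w - 3 = (w + 3)(w - 1).
Partial fractions: 2*(w - 5)/((w - 1)*(w + 3)) = 4/(w + 3) - 2/(w - 1).
An antiderivative is F(w) = -2*log(w - 1) + 4*log(w + 3).
Then F(4) - F(3) = (-2*log(3) + 4*log(7)) - (2*log(2) + 4*log(3)) = -6*log(3) - 2*log(2) + 4*log(7).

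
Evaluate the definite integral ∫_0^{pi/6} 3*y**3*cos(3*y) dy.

Integrate by parts 3 times (u = y^3, dv = 3*cos(3*y) dy).
An antiderivative is F(y) = y**3*sin(3*y) + y**2*cos(3*y) - 2*y*sin(3*y)/3 - 2*cos(3*y)/9.
Then F(pi/6) - F(0) = (pi*(-24 + pi**2)/216) - (-2/9) = -pi/9 + pi**3/216 + 2/9.

-pi/9 + pi**3/216 + 2/9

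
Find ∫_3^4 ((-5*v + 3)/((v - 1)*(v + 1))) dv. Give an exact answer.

-4*log(5) - log(3) + 9*log(2)

Factor the denominator: v**2 - 1 = (v + 1)(v - 1).
Partial fractions: (-5*v + 3)/((v - 1)*(v + 1)) = -4/(v + 1) - 1/(v - 1).
An antiderivative is F(v) = -log(v - 1) - 4*log(v + 1).
Then F(4) - F(3) = (-4*log(5) - log(3)) - (-9*log(2)) = -4*log(5) - log(3) + 9*log(2).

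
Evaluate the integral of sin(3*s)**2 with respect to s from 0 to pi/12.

-1/12 + pi/24

Use the identity sin^2(3*s) = (1 - cos(6*s))/2.
An antiderivative is F(s) = s/2 - sin(6*s)/12.
Then F(pi/12) - F(0) = (-1/12 + pi/24) - (0) = -1/12 + pi/24.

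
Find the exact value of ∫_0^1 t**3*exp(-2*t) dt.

Integrate by parts 3 times (u = t^3, dv = exp(-2*t) dt).
An antiderivative is F(t) = (-4*t**3 - 6*t**2 - 6*t - 3)*exp(-2*t)/8.
Then F(1) - F(0) = (-19*exp(-2)/8) - (-3/8) = 3/8 - 19*exp(-2)/8.

3/8 - 19*exp(-2)/8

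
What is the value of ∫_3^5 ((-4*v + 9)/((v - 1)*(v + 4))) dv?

-10*log(3) + log(2) + 5*log(7)

Factor the denominator: v**2 + 3*v - 4 = (v + 4)(v - 1).
Partial fractions: (-4*v + 9)/((v - 1)*(v + 4)) = -5/(v + 4) + 1/(v - 1).
An antiderivative is F(v) = log(v - 1) - 5*log(v + 4).
Then F(5) - F(3) = (-10*log(3) + 2*log(2)) - (-5*log(7) + log(2)) = -10*log(3) + log(2) + 5*log(7).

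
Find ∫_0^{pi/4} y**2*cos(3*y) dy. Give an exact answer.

Integrate by parts twice (u = y^2, dv = cos(3*y) dy).
An antiderivative is F(y) = y**2*sin(3*y)/3 + 2*y*cos(3*y)/9 - 2*sin(3*y)/27.
Then F(pi/4) - F(0) = (sqrt(2)*(-24*pi - 32 + 9*pi**2)/864) - (0) = sqrt(2)*(-24*pi - 32 + 9*pi**2)/864.

sqrt(2)*(-24*pi - 32 + 9*pi**2)/864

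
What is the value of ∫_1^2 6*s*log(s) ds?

Integrate by parts once (u = ln s, dv = 6*s ds).
An antiderivative is F(s) = 3*s**2*(2*log(s) - 1)/2.
Then F(2) - F(1) = (-6 + 12*log(2)) - (-3/2) = -9/2 + 12*log(2).

-9/2 + 12*log(2)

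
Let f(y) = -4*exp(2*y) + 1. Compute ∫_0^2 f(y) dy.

An antiderivative is F(y) = -2*exp(2*y) + y.
Then F(2) - F(0) = (2 - 2*exp(4)) - (-2) = 4 - 2*exp(4).

4 - 2*exp(4)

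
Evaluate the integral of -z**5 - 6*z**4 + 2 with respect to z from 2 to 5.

By the power rule, an antiderivative is F(z) = -z**6/6 - 6*z**5/5 + 2*z.
Then F(5) - F(2) = (-38065/6) - (-676/15) = -62991/10.

-62991/10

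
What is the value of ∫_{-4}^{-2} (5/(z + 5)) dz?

5*log(3)

An antiderivative is F(z) = 5*log(z + 5).
Then F(-2) - F(-4) = (5*log(3)) - (0) = 5*log(3).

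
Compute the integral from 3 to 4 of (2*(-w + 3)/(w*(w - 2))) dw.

Factor the denominator: w**2 - 2*w = w(w - 2).
Partial fractions: 2*(-w + 3)/(w*(w - 2)) = -3/w + 1/(w - 2).
An antiderivative is F(w) = -3*log(w) + log(w - 2).
Then F(4) - F(3) = (-log(32)) - (-log(27)) = log(27/32).

log(27/32)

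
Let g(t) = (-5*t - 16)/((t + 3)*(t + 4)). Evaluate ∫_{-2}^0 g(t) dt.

-log(48)

Factor the denominator: t**2 + 7*t + 12 = (t + 4)(t + 3).
Partial fractions: (-5*t - 16)/((t + 3)*(t + 4)) = -4/(t + 4) - 1/(t + 3).
An antiderivative is F(t) = -log(t + 3) - 4*log(t + 4).
Then F(0) - F(-2) = (-8*log(2) - log(3)) - (-log(16)) = -log(48).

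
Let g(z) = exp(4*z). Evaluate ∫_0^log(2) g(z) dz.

15/4

Let u = exp(z), so du = exp(z) dz. When z = 0, u = 1; when z = log(2), u = 2.
The integral becomes ∫ u**3 du from 1 to 2, with antiderivative u**4/4.
Back in z: F(z) = exp(4*z)/4.
Then F(log(2)) - F(0) = (4) - (1/4) = 15/4.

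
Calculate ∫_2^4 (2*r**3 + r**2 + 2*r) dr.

By the power rule, an antiderivative is F(r) = r**4/2 + r**3/3 + r**2.
Then F(4) - F(2) = (496/3) - (44/3) = 452/3.

452/3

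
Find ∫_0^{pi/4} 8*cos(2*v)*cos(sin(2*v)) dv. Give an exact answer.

Let u = sin(2*v), so du = 2*cos(2*v) dv. When v = 0, u = 0; when v = pi/4, u = 1.
The integral becomes 4·∫ cos(u) du from 0 to 1, with antiderivative 4*sin(u).
Back in v: F(v) = 4*sin(sin(2*v)).
Then F(pi/4) - F(0) = (4*sin(1)) - (0) = 4*sin(1).

4*sin(1)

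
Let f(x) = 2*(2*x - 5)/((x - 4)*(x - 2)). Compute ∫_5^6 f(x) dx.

log(32/3)

Factor the denominator: x**2 - 6*x + 8 = (x - 2)(x - 4).
Partial fractions: 2*(2*x - 5)/((x - 4)*(x - 2)) = 1/(x - 2) + 3/(x - 4).
An antiderivative is F(x) = 3*log(x - 4) + log(x - 2).
Then F(6) - F(5) = (log(32)) - (log(3)) = log(32/3).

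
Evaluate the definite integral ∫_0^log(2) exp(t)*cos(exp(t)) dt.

Let u = exp(t), so du = exp(t) dt. When t = 0, u = 1; when t = log(2), u = 2.
The integral becomes ∫ cos(u) du from 1 to 2, with antiderivative sin(u).
Back in t: F(t) = sin(exp(t)).
Then F(log(2)) - F(0) = (sin(2)) - (sin(1)) = -sin(1) + sin(2).

-sin(1) + sin(2)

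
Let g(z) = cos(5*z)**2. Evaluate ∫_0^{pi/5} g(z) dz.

Use the identity cos^2(5*z) = (1 + cos(10*z))/2.
An antiderivative is F(z) = z/2 + sin(10*z)/20.
Then F(pi/5) - F(0) = (pi/10) - (0) = pi/10.

pi/10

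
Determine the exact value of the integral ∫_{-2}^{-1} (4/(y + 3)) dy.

log(16)

An antiderivative is F(y) = 4*log(y + 3).
Then F(-1) - F(-2) = (log(16)) - (0) = log(16).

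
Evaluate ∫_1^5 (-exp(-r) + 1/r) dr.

-exp(-1) + exp(-5) + log(5)

An antiderivative is F(r) = log(r) + exp(-r).
Then F(5) - F(1) = (exp(-5) + log(5)) - (exp(-1)) = -exp(-1) + exp(-5) + log(5).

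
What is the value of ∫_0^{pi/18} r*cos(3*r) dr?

Integrate by parts once (u = r, dv = cos(3*r) dr).
An antiderivative is F(r) = r*sin(3*r)/3 + cos(3*r)/9.
Then F(pi/18) - F(0) = (pi/108 + sqrt(3)/18) - (1/9) = -1/9 + pi/108 + sqrt(3)/18.

-1/9 + pi/108 + sqrt(3)/18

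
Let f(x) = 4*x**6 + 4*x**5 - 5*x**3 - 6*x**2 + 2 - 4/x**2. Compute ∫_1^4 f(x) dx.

By the power rule, an antiderivative is F(x) = 4*x**7/7 + 2*x**6/3 - 5*x**4/4 - 2*x**3 + 2*x + 4/x.
Then F(4) - F(1) = (244733/21) - (335/84) = 326199/28.

326199/28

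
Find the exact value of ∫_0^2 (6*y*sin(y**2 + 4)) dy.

3*cos(4) - 3*cos(8)

Let u = y**2 + 4, so du = 2*y dy. When y = 0, u = 4; when y = 2, u = 8.
The integral becomes 3·∫ sin(u) du from 4 to 8, with antiderivative -3*cos(u).
Back in y: F(y) = -3*cos(y**2 + 4).
Then F(2) - F(0) = (-3*cos(8)) - (-3*cos(4)) = 3*cos(4) - 3*cos(8).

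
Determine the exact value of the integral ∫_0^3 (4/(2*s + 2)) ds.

log(16)

An antiderivative is F(s) = 2*log(2*s + 2).
Then F(3) - F(0) = (log(64)) - (log(4)) = log(16).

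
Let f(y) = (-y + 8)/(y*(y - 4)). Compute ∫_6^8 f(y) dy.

log(9/8)

Factor the denominator: y**2 - 4*y = y(y - 4).
Partial fractions: (-y + 8)/(y*(y - 4)) = -2/y + 1/(y - 4).
An antiderivative is F(y) = -2*log(y) + log(y - 4).
Then F(8) - F(6) = (-log(16)) - (-log(18)) = log(9/8).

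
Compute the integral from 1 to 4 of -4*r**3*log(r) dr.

255/4 - 512*log(2)

Integrate by parts once (u = ln r, dv = -4*r**3 dr).
An antiderivative is F(r) = -r**4*(4*log(r) - 1)/4.
Then F(4) - F(1) = (64 - 512*log(2)) - (1/4) = 255/4 - 512*log(2).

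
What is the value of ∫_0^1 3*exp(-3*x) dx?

An antiderivative is F(x) = -exp(-3*x).
Then F(1) - F(0) = (-exp(-3)) - (-1) = 1 - exp(-3).

1 - exp(-3)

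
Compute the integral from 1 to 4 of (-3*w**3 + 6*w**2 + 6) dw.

-189/4

By the power rule, an antiderivative is F(w) = -3*w**4/4 + 2*w**3 + 6*w.
Then F(4) - F(1) = (-40) - (29/4) = -189/4.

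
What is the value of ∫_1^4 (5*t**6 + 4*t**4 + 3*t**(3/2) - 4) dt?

439101/35

By the power rule, an antiderivative is F(t) = 5*t**7/7 + 6*t**(5/2)/5 + 4*t**5/5 - 4*t.
Then F(4) - F(1) = (439056/35) - (-9/7) = 439101/35.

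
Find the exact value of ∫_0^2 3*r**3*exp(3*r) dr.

Integrate by parts 3 times (u = r^3, dv = 3*exp(3*r) dr).
An antiderivative is F(r) = (9*r**3 - 9*r**2 + 6*r - 2)*exp(3*r)/9.
Then F(2) - F(0) = (46*exp(6)/9) - (-2/9) = 2/9 + 46*exp(6)/9.

2/9 + 46*exp(6)/9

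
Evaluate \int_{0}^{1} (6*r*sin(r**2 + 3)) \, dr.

3*cos(3) - 3*cos(4)

Let u = r**2 + 3, so du = 2*r dr. When r = 0, u = 3; when r = 1, u = 4.
The integral becomes 3·∫ sin(u) du from 3 to 4, with antiderivative -3*cos(u).
Back in r: F(r) = -3*cos(r**2 + 3).
Then F(1) - F(0) = (-3*cos(4)) - (-3*cos(3)) = 3*cos(3) - 3*cos(4).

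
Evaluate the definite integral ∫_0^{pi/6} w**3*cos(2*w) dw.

Integrate by parts 3 times (u = w^3, dv = cos(2*w) dw).
An antiderivative is F(w) = w**3*sin(2*w)/2 + 3*w**2*cos(2*w)/4 - 3*w*sin(2*w)/4 - 3*cos(2*w)/8.
Then F(pi/6) - F(0) = (-sqrt(3)*pi/16 - 3/16 + sqrt(3)*pi**3/864 + pi**2/96) - (-3/8) = -sqrt(3)*pi/16 + sqrt(3)*pi**3/864 + pi**2/96 + 3/16.

-sqrt(3)*pi/16 + sqrt(3)*pi**3/864 + pi**2/96 + 3/16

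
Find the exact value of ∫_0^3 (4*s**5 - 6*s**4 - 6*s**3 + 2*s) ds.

819/10

By the power rule, an antiderivative is F(s) = 2*s**6/3 - 6*s**5/5 - 3*s**4/2 + s**2.
Then F(3) - F(0) = (819/10) - (0) = 819/10.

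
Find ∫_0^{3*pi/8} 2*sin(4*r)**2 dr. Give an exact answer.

3*pi/8

Use the identity sin^2(4*r) = (1 - cos(8*r))/2.
An antiderivative is F(r) = r - sin(8*r)/8.
Then F(3*pi/8) - F(0) = (3*pi/8) - (0) = 3*pi/8.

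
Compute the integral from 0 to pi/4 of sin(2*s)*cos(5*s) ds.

Use the identity sin(2*s)cos(5*s) = [sin(7*s) + sin(-3*s)]/2.
An antiderivative is F(s) = cos(3*s)/6 - cos(7*s)/14.
Then F(pi/4) - F(0) = (-5*sqrt(2)/42) - (2/21) = -5*sqrt(2)/42 - 2/21.

-5*sqrt(2)/42 - 2/21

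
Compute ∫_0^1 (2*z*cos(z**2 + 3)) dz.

sin(4) - sin(3)

Let u = z**2 + 3, so du = 2*z dz. When z = 0, u = 3; when z = 1, u = 4.
The integral becomes ∫ cos(u) du from 3 to 4, with antiderivative sin(u).
Back in z: F(z) = sin(z**2 + 3).
Then F(1) - F(0) = (sin(4)) - (sin(3)) = sin(4) - sin(3).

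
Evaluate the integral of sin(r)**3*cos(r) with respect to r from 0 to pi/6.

Let u = sin(r), so du = cos(r) dr. When r = 0, u = 0; when r = pi/6, u = 1/2.
The integral becomes ∫ u**3 du from 0 to 1/2, with antiderivative u**4/4.
Back in r: F(r) = sin(r)**4/4.
Then F(pi/6) - F(0) = (1/64) - (0) = 1/64.

1/64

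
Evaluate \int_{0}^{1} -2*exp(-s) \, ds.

An antiderivative is F(s) = 2*exp(-s).
Then F(1) - F(0) = (2*exp(-1)) - (2) = -2 + 2*exp(-1).

-2 + 2*exp(-1)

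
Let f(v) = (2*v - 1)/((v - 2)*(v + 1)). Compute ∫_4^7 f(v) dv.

Factor the denominator: v**2 - v - 2 = (v + 1)(v - 2).
Partial fractions: (2*v - 1)/((v - 2)*(v + 1)) = 1/(v + 1) + 1/(v - 2).
An antiderivative is F(v) = log(v - 2) + log(v + 1).
Then F(7) - F(4) = (log(40)) - (log(10)) = log(4).

log(4)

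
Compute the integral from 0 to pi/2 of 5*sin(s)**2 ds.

5*pi/4

Use the identity sin^2(s) = (1 - cos(2*s))/2.
An antiderivative is F(s) = 5*s/2 - 5*sin(2*s)/4.
Then F(pi/2) - F(0) = (5*pi/4) - (0) = 5*pi/4.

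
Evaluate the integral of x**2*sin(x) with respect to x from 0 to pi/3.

-1 - pi**2/18 + sqrt(3)*pi/3

Integrate by parts twice (u = x^2, dv = sin(x) dx).
An antiderivative is F(x) = -x**2*cos(x) + 2*x*sin(x) + 2*cos(x).
Then F(pi/3) - F(0) = (-pi**2/18 + 1 + sqrt(3)*pi/3) - (2) = -1 - pi**2/18 + sqrt(3)*pi/3.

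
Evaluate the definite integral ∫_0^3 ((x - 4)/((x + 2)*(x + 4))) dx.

-3*log(5) - 5*log(2) + 4*log(7)

Factor the denominator: x**2 + 6*x + 8 = (x + 4)(x + 2).
Partial fractions: (x - 4)/((x + 2)*(x + 4)) = 4/(x + 4) - 3/(x + 2).
An antiderivative is F(x) = -3*log(x + 2) + 4*log(x + 4).
Then F(3) - F(0) = (-3*log(5) + 4*log(7)) - (log(32)) = -3*log(5) - 5*log(2) + 4*log(7).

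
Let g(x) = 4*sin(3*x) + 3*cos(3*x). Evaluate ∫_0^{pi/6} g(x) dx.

An antiderivative is F(x) = sin(3*x) - 4*cos(3*x)/3.
Then F(pi/6) - F(0) = (1) - (-4/3) = 7/3.

7/3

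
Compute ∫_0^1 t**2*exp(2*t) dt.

Integrate by parts twice (u = t^2, dv = exp(2*t) dt).
An antiderivative is F(t) = (2*t**2 - 2*t + 1)*exp(2*t)/4.
Then F(1) - F(0) = (exp(2)/4) - (1/4) = -1/4 + exp(2)/4.

-1/4 + exp(2)/4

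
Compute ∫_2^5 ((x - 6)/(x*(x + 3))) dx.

Factor the denominator: x**2 + 3*x = (x + 3)x.
Partial fractions: (x - 6)/(x*(x + 3)) = 3/(x + 3) - 2/x.
An antiderivative is F(x) = -2*log(x) + 3*log(x + 3).
Then F(5) - F(2) = (-2*log(5) + 9*log(2)) - (-2*log(2) + 3*log(5)) = -5*log(5) + 11*log(2).

-5*log(5) + 11*log(2)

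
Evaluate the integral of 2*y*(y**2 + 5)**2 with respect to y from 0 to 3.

873

Let u = y**2 + 5, so du = 2*y dy. When y = 0, u = 5; when y = 3, u = 14.
The integral becomes ∫ u**2 du from 5 to 14, with antiderivative u**3/3.
Back in y: F(y) = (y**2 + 5)**3/3.
Then F(3) - F(0) = (2744/3) - (125/3) = 873.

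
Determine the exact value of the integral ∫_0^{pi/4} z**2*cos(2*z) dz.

-1/4 + pi**2/32

Integrate by parts twice (u = z^2, dv = cos(2*z) dz).
An antiderivative is F(z) = z**2*sin(2*z)/2 + z*cos(2*z)/2 - sin(2*z)/4.
Then F(pi/4) - F(0) = (-1/4 + pi**2/32) - (0) = -1/4 + pi**2/32.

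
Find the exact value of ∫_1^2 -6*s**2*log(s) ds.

Integrate by parts once (u = ln s, dv = -6*s**2 ds).
An antiderivative is F(s) = -2*s**3*(3*log(s) - 1)/3.
Then F(2) - F(1) = (16/3 - 16*log(2)) - (2/3) = 14/3 - 16*log(2).

14/3 - 16*log(2)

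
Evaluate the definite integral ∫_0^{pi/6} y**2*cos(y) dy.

Integrate by parts twice (u = y^2, dv = cos(y) dy).
An antiderivative is F(y) = y**2*sin(y) + 2*y*cos(y) - 2*sin(y).
Then F(pi/6) - F(0) = (-1 + pi**2/72 + sqrt(3)*pi/6) - (0) = -1 + pi**2/72 + sqrt(3)*pi/6.

-1 + pi**2/72 + sqrt(3)*pi/6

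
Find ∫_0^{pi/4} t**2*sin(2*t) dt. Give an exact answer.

-1/4 + pi/8

Integrate by parts twice (u = t^2, dv = sin(2*t) dt).
An antiderivative is F(t) = -t**2*cos(2*t)/2 + t*sin(2*t)/2 + cos(2*t)/4.
Then F(pi/4) - F(0) = (pi/8) - (1/4) = -1/4 + pi/8.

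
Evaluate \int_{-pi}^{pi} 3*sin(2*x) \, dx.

0

An antiderivative is F(x) = -3*cos(2*x)/2.
Then F(pi) - F(-pi) = (-3/2) - (-3/2) = 0.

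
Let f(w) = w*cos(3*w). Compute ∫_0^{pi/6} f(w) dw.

Integrate by parts once (u = w, dv = cos(3*w) dw).
An antiderivative is F(w) = w*sin(3*w)/3 + cos(3*w)/9.
Then F(pi/6) - F(0) = (pi/18) - (1/9) = -1/9 + pi/18.

-1/9 + pi/18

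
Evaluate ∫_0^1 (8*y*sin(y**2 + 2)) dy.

Let u = y**2 + 2, so du = 2*y dy. When y = 0, u = 2; when y = 1, u = 3.
The integral becomes 4·∫ sin(u) du from 2 to 3, with antiderivative -4*cos(u).
Back in y: F(y) = -4*cos(y**2 + 2).
Then F(1) - F(0) = (-4*cos(3)) - (-4*cos(2)) = 4*cos(2) - 4*cos(3).

4*cos(2) - 4*cos(3)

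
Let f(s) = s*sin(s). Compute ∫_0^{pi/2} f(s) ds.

Integrate by parts once (u = s, dv = sin(s) ds).
An antiderivative is F(s) = -s*cos(s) + sin(s).
Then F(pi/2) - F(0) = (1) - (0) = 1.

1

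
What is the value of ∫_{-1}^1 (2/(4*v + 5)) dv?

An antiderivative is F(v) = log(4*v + 5)/2.
Then F(1) - F(-1) = (log(3)) - (0) = log(3).

log(3)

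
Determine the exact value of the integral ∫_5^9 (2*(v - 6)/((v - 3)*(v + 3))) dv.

log(9/8)

Factor the denominator: v**2 - 9 = (v + 3)(v - 3).
Partial fractions: 2*(v - 6)/((v - 3)*(v + 3)) = 3/(v + 3) - 1/(v - 3).
An antiderivative is F(v) = -log(v - 3) + 3*log(v + 3).
Then F(9) - F(5) = (2*log(3) + 5*log(2)) - (8*log(2)) = log(9/8).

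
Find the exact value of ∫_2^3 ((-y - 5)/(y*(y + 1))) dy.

-9*log(3) + 13*log(2)

Factor the denominator: y**2 + y = (y + 1)y.
Partial fractions: (-y - 5)/(y*(y + 1)) = 4/(y + 1) - 5/y.
An antiderivative is F(y) = -5*log(y) + 4*log(y + 1).
Then F(3) - F(2) = (-5*log(3) + 8*log(2)) - (log(81/32)) = -9*log(3) + 13*log(2).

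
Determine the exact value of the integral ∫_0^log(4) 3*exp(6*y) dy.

4095/2

Let u = exp(y), so du = exp(y) dy. When y = 0, u = 1; when y = log(4), u = 4.
The integral becomes 3·∫ u**5 du from 1 to 4, with antiderivative u**6/2.
Back in y: F(y) = exp(6*y)/2.
Then F(log(4)) - F(0) = (2048) - (1/2) = 4095/2.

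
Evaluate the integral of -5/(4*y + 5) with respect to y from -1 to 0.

-5*log(5)/4

An antiderivative is F(y) = -5*log(4*y + 5)/4.
Then F(0) - F(-1) = (-5*log(5)/4) - (0) = -5*log(5)/4.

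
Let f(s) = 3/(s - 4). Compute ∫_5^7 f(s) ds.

log(27)

An antiderivative is F(s) = 3*log(s - 4).
Then F(7) - F(5) = (log(27)) - (0) = log(27).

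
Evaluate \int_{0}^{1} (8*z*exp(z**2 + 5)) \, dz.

-4*(1 - exp(1))*exp(5)

Let u = z**2 + 5, so du = 2*z dz. When z = 0, u = 5; when z = 1, u = 6.
The integral becomes 4·∫ exp(u) du from 5 to 6, with antiderivative 4*exp(u).
Back in z: F(z) = 4*exp(z**2 + 5).
Then F(1) - F(0) = (4*exp(6)) - (4*exp(5)) = -4*(1 - exp(1))*exp(5).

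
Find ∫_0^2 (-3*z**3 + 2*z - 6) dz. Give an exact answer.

-20

By the power rule, an antiderivative is F(z) = -3*z**4/4 + z**2 - 6*z.
Then F(2) - F(0) = (-20) - (0) = -20.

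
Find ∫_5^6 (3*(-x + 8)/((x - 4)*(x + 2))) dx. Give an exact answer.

-13*log(2) + 5*log(7)

Factor the denominator: x**2 - 2*x - 8 = (x + 2)(x - 4).
Partial fractions: 3*(-x + 8)/((x - 4)*(x + 2)) = -5/(x + 2) + 2/(x - 4).
An antiderivative is F(x) = 2*log(x - 4) - 5*log(x + 2).
Then F(6) - F(5) = (-13*log(2)) - (-5*log(7)) = -13*log(2) + 5*log(7).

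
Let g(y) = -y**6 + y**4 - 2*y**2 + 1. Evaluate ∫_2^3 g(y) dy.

By the power rule, an antiderivative is F(y) = -y**7/7 + y**5/5 - 2*y**3/3 + y.
Then F(3) - F(2) = (-9759/35) - (-1598/105) = -27679/105.

-27679/105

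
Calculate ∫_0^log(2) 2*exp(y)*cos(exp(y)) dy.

-2*sin(1) + 2*sin(2)

Let u = exp(y), so du = exp(y) dy. When y = 0, u = 1; when y = log(2), u = 2.
The integral becomes 2·∫ cos(u) du from 1 to 2, with antiderivative 2*sin(u).
Back in y: F(y) = 2*sin(exp(y)).
Then F(log(2)) - F(0) = (2*sin(2)) - (2*sin(1)) = -2*sin(1) + 2*sin(2).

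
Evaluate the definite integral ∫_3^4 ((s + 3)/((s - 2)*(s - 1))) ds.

-4*log(3) + 9*log(2)

Factor the denominator: s**2 - 3*s + 2 = (s - 1)(s - 2).
Partial fractions: (s + 3)/((s - 2)*(s - 1)) = -4/(s - 1) + 5/(s - 2).
An antiderivative is F(s) = 5*log(s - 2) - 4*log(s - 1).
Then F(4) - F(3) = (log(32/81)) - (-log(16)) = -4*log(3) + 9*log(2).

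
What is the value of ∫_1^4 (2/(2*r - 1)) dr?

An antiderivative is F(r) = log(2*r - 1).
Then F(4) - F(1) = (log(7)) - (0) = log(7).

log(7)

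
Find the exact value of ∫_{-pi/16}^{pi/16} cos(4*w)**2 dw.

Use the identity cos^2(4*w) = (1 + cos(8*w))/2.
An antiderivative is F(w) = w/2 + sin(8*w)/16.
Then F(pi/16) - F(-pi/16) = (1/16 + pi/32) - (-pi/32 - 1/16) = 1/8 + pi/16.

1/8 + pi/16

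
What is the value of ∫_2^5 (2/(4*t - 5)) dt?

log(5)/2

An antiderivative is F(t) = log(4*t - 5)/2.
Then F(5) - F(2) = (log(15)/2) - (log(3)/2) = log(5)/2.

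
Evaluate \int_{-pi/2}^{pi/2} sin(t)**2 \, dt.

Use the identity sin^2(t) = (1 - cos(2*t))/2.
An antiderivative is F(t) = t/2 - sin(2*t)/4.
Then F(pi/2) - F(-pi/2) = (pi/4) - (-pi/4) = pi/2.

pi/2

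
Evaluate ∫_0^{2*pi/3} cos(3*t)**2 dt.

pi/3

Use the identity cos^2(3*t) = (1 + cos(6*t))/2.
An antiderivative is F(t) = t/2 + sin(6*t)/12.
Then F(2*pi/3) - F(0) = (pi/3) - (0) = pi/3.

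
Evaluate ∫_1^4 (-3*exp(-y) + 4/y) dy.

An antiderivative is F(y) = 4*log(y) + 3*exp(-y).
Then F(4) - F(1) = (3*exp(-4) + 8*log(2)) - (3*exp(-1)) = -3*exp(-1) + 3*exp(-4) + 8*log(2).

-3*exp(-1) + 3*exp(-4) + 8*log(2)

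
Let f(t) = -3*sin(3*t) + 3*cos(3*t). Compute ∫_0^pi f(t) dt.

-2

An antiderivative is F(t) = sin(3*t) + cos(3*t).
Then F(pi) - F(0) = (-1) - (1) = -2.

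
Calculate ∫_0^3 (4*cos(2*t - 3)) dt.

Let u = 2*t - 3, so du = 2 dt. When t = 0, u = -3; when t = 3, u = 3.
The integral becomes 2·∫ cos(u) du from -3 to 3, with antiderivative 2*sin(u).
Back in t: F(t) = 2*sin(2*t - 3).
Then F(3) - F(0) = (2*sin(3)) - (-2*sin(3)) = 4*sin(3).

4*sin(3)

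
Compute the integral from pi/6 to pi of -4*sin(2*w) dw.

1

An antiderivative is F(w) = 2*cos(2*w).
Then F(pi) - F(pi/6) = (2) - (1) = 1.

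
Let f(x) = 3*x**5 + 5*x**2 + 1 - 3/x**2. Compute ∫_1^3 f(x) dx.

1222/3

By the power rule, an antiderivative is F(x) = x**6/2 + 5*x**3/3 + x + 3/x.
Then F(3) - F(1) = (827/2) - (37/6) = 1222/3.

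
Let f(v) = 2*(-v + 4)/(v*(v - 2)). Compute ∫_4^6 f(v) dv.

log(64/81)

Factor the denominator: v**2 - 2*v = v(v - 2).
Partial fractions: 2*(-v + 4)/(v*(v - 2)) = -4/v + 2/(v - 2).
An antiderivative is F(v) = -4*log(v) + 2*log(v - 2).
Then F(6) - F(4) = (-log(81)) - (-log(64)) = log(64/81).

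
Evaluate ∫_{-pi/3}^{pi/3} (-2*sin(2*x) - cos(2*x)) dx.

-sqrt(3)/2

An antiderivative is F(x) = -sin(2*x)/2 + cos(2*x).
Then F(pi/3) - F(-pi/3) = (-1/2 - sqrt(3)/4) - (-1/2 + sqrt(3)/4) = -sqrt(3)/2.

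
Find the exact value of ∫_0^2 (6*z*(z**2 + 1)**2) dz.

Let u = z**2 + 1, so du = 2*z dz. When z = 0, u = 1; when z = 2, u = 5.
The integral becomes 3·∫ u**2 du from 1 to 5, with antiderivative u**3.
Back in z: F(z) = (z**2 + 1)**3.
Then F(2) - F(0) = (125) - (1) = 124.

124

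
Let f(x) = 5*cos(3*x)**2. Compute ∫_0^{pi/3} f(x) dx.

5*pi/6

Use the identity cos^2(3*x) = (1 + cos(6*x))/2.
An antiderivative is F(x) = 5*x/2 + 5*sin(6*x)/12.
Then F(pi/3) - F(0) = (5*pi/6) - (0) = 5*pi/6.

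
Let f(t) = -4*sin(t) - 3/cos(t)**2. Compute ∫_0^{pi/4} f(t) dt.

-7 + 2*sqrt(2)

An antiderivative is F(t) = 4*cos(t) - 3*tan(t).
Then F(pi/4) - F(0) = (-3 + 2*sqrt(2)) - (4) = -7 + 2*sqrt(2).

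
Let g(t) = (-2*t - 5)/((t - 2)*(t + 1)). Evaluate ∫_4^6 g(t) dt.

Factor the denominator: t**2 - t - 2 = (t + 1)(t - 2).
Partial fractions: (-2*t - 5)/((t - 2)*(t + 1)) = 1/(t + 1) - 3/(t - 2).
An antiderivative is F(t) = -3*log(t - 2) + log(t + 1).
Then F(6) - F(4) = (log(7/64)) - (log(5/8)) = log(7/40).

log(7/40)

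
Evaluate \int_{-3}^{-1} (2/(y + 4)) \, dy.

An antiderivative is F(y) = 2*log(y + 4).
Then F(-1) - F(-3) = (log(9)) - (0) = log(9).

log(9)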